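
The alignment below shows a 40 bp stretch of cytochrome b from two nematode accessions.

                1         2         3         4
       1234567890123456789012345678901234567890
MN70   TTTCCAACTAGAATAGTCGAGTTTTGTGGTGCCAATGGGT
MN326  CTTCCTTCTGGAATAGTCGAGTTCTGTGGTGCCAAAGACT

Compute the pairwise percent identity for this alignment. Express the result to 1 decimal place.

Mismatches occur at site 1 (T→C), site 6 (A→T), site 7 (A→T), site 10 (A→G), site 24 (T→C), site 36 (T→A), site 38 (G→A), site 39 (G→C).
32 of the 40 sites match, so the percent identity is 32/40 × 100 = 80.0%.

80.0%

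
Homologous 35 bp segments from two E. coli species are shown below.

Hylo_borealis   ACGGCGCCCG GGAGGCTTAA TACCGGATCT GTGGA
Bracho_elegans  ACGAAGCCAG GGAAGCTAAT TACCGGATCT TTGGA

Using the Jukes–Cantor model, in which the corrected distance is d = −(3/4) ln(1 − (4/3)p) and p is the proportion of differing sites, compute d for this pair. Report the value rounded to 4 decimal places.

The sequences differ at positions 4 (G/A), 5 (C/A), 9 (C/A), 14 (G/A), 18 (T/A), 20 (A/T), 31 (G/T).
p = 7/35 = 0.200000.
d = −0.75 · ln(1 − (4/3)·0.200000) = −0.75 · ln(0.733333) = −0.75 · (-0.310155) = 0.2326.

0.2326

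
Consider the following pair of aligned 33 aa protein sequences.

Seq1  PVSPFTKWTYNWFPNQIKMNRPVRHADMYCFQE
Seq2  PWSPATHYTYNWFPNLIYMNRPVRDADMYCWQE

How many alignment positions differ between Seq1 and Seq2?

Mismatches occur at site 2 (V/W), site 5 (F/A), site 7 (K/H), site 8 (W/Y), site 16 (Q/L), site 18 (K/Y), site 25 (H/D), site 31 (F/W).
That gives 8 mismatches out of 33 aligned sites, so the Hamming distance is 8.

8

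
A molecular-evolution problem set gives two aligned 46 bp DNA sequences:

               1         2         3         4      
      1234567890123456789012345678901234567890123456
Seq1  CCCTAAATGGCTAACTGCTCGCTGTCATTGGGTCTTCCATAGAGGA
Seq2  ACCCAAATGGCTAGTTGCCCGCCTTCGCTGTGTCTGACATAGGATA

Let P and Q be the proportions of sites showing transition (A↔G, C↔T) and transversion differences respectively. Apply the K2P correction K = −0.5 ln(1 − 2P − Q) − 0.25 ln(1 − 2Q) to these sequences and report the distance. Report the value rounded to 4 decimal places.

0.4444

Differing sites — 1:C/A (Tv); 4:T/C (Ti); 14:A/G (Ti); 15:C/T (Ti); 19:T/C (Ti); 23:T/C (Ti); 24:G/T (Tv); 27:A/G (Ti); 28:T/C (Ti); 31:G/T (Tv); 36:T/G (Tv); 37:C/A (Tv); 43:A/G (Ti); 44:G/A (Ti); 45:G/T (Tv).
Of the 15 differences, 9 transitions and 6 transversions over 46 sites: P = 9/46 = 0.195652, Q = 6/46 = 0.130435.
d = −0.5·ln(0.478261) − 0.25·ln(0.739130) = −0.5·(-0.737599) − 0.25·(-0.302281) = 0.4444.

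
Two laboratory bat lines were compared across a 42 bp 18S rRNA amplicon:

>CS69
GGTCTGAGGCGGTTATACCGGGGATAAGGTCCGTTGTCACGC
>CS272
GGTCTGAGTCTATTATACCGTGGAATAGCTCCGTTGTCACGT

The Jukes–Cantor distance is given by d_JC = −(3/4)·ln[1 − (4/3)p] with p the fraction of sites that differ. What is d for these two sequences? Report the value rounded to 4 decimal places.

0.2197

Mismatches occur at site 9 (G↔T), site 11 (G↔T), site 12 (G↔A), site 21 (G↔T), site 25 (T↔A), site 26 (A↔T), site 29 (G↔C), site 42 (C↔T).
p = 8/42 = 0.190476.
d = −0.75 · ln(1 − (4/3)·0.190476) = −0.75 · ln(0.746032) = −0.75 · (-0.292987) = 0.2197.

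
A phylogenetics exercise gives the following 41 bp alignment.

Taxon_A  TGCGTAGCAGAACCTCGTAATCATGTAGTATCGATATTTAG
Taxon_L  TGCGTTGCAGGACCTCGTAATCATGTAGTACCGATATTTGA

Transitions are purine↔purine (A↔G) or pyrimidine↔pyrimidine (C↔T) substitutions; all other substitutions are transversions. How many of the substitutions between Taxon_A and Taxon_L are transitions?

4

Mismatches occur at site 6 (A↔T, transversion), site 11 (A↔G, transition), site 31 (T↔C, transition), site 40 (A↔G, transition), site 41 (G↔A, transition).
Of the 5 differences, 4 transitions and 1 transversion, so the answer is 4.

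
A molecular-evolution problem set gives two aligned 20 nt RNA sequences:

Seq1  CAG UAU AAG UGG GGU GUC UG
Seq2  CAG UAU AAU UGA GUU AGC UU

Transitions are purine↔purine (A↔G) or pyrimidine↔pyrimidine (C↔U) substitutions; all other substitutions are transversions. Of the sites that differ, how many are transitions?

The sequences differ at positions 9 (G/U, transversion), 12 (G/A, transition), 14 (G/U, transversion), 16 (G/A, transition), 17 (U/G, transversion), 20 (G/U, transversion).
Of the 6 differences, 2 transitions and 4 transversions, so the answer is 2.

2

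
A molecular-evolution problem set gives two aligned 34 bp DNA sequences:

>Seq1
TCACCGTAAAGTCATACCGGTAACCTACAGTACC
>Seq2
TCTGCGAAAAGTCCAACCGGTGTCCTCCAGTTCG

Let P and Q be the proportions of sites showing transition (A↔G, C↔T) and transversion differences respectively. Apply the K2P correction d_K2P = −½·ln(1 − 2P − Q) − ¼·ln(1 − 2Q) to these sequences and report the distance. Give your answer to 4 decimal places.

The sequences differ at positions 3 (A/T, transversion), 4 (C/G, transversion), 7 (T/A, transversion), 14 (A/C, transversion), 15 (T/A, transversion), 22 (A/G, transition), 23 (A/T, transversion), 27 (A/C, transversion), 32 (A/T, transversion), 34 (C/G, transversion).
Of the 10 differences, 1 transition and 9 transversions over 34 sites: P = 1/34 = 0.029412, Q = 9/34 = 0.264706.
d = −0.5·ln(0.676470) − 0.25·ln(0.470588) = −0.5·(-0.390867) − 0.25·(-0.753772) = 0.3839.

0.3839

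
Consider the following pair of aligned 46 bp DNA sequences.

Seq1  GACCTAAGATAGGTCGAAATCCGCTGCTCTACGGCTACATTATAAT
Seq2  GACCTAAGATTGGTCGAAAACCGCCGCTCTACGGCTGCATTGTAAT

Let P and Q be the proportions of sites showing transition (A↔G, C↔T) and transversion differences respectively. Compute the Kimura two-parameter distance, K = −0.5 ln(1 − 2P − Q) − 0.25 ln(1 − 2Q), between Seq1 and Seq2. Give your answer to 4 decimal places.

Mismatches occur at site 11 (A→T, transversion), site 20 (T→A, transversion), site 25 (T→C, transition), site 37 (A→G, transition), site 42 (A→G, transition).
Of the 5 differences, 3 transitions and 2 transversions over 46 sites: P = 3/46 = 0.065217, Q = 2/46 = 0.043478.
d = −0.5·ln(0.826088) − 0.25·ln(0.913044) = −0.5·(-0.191054) − 0.25·(-0.090971) = 0.1183.

0.1183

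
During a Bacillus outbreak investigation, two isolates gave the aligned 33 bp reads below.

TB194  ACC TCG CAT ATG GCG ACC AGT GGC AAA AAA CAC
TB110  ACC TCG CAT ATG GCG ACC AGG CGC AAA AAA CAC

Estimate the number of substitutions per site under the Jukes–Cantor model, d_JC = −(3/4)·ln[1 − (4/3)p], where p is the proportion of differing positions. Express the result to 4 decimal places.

0.0632

Mismatches occur at site 21 (T/G), site 22 (G/C).
p = 2/33 = 0.060606.
d = −0.75 · ln(1 − (4/3)·0.060606) = −0.75 · ln(0.919192) = −0.75 · (-0.084260) = 0.0632.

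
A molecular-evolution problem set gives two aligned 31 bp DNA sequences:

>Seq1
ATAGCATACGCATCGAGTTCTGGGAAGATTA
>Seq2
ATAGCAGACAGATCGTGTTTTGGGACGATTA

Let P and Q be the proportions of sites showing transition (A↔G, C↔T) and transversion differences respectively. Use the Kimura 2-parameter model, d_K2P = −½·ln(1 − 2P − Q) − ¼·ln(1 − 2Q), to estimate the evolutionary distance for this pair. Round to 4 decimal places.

0.2239

Mismatches occur at site 7 (T/G, transversion), site 10 (G/A, transition), site 11 (C/G, transversion), site 16 (A/T, transversion), site 20 (C/T, transition), site 26 (A/C, transversion).
Of the 6 differences, 2 transitions and 4 transversions over 31 sites: P = 2/31 = 0.064516, Q = 4/31 = 0.129032.
d = −0.5·ln(0.741936) − 0.25·ln(0.741936) = −0.5·(-0.298492) − 0.25·(-0.298492) = 0.2239.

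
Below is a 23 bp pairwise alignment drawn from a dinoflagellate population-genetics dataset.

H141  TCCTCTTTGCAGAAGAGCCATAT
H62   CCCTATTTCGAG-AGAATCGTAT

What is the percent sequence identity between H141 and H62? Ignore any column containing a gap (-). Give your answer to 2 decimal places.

68.18%

Excluding the 1 gap column leaves 22 comparable sites.
Mismatches occur at site 1 (T/C), site 5 (C/A), site 9 (G/C), site 10 (C/G), site 17 (G/A), site 18 (C/T), site 20 (A/G).
15 of the 22 comparable sites match, so the percent identity is 15/22 × 100 = 68.18%.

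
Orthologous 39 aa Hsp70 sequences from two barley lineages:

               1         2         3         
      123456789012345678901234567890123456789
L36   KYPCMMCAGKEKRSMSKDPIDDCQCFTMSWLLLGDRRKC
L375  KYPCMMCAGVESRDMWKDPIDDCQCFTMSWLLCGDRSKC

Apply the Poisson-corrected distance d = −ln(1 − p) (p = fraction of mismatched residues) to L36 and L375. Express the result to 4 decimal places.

0.1671

The sequences differ at positions 10 (K/V), 12 (K/S), 14 (S/D), 16 (S/W), 33 (L/C), 37 (R/S).
p = 6/39 = 0.153846.
d = −ln(1 − 0.153846) = −ln(0.846154) = 0.1671.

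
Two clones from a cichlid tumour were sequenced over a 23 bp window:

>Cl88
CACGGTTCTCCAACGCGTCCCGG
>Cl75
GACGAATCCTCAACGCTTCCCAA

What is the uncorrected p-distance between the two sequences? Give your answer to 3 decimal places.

Differing sites — 1:C/G; 5:G/A; 6:T/A; 9:T/C; 10:C/T; 17:G/T; 22:G/A; 23:G/A.
There are 8 differences over 23 sites, so p = 8/23 = 0.348.

0.348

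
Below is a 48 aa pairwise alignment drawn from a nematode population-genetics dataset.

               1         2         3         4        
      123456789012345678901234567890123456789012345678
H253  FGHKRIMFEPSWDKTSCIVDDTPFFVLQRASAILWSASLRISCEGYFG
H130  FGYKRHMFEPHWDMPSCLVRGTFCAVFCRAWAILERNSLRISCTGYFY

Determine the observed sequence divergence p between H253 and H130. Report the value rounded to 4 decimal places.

Mismatches occur at site 3 (H↔Y), site 6 (I↔H), site 11 (S↔H), site 14 (K↔M), site 15 (T↔P), site 18 (I↔L), site 20 (D↔R), site 21 (D↔G), site 23 (P↔F), site 24 (F↔C), site 25 (F↔A), site 27 (L↔F), site 28 (Q↔C), site 31 (S↔W), site 35 (W↔E), site 36 (S↔R), site 37 (A↔N), site 44 (E↔T), site 48 (G↔Y).
There are 19 differences over 48 sites, so p = 19/48 = 0.3958.

0.3958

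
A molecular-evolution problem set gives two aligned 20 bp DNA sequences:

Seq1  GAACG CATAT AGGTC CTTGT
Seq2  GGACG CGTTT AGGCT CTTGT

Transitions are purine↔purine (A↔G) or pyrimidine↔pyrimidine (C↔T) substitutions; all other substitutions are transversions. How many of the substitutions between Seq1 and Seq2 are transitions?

4

Mismatches occur at site 2 (A↔G, transition), site 7 (A↔G, transition), site 9 (A↔T, transversion), site 14 (T↔C, transition), site 15 (C↔T, transition).
Of the 5 differences, 4 transitions and 1 transversion, so the answer is 4.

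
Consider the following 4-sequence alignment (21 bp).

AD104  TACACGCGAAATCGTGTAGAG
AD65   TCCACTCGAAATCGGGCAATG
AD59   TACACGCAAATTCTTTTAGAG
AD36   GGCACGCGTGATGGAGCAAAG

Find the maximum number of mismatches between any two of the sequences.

12

Pairwise Hamming distances:
  AD104 vs AD65: 6
  AD104 vs AD59: 4
  AD104 vs AD36: 8
  AD65 vs AD59: 10
  AD65 vs AD36: 8
  AD59 vs AD36: 12
The largest is 12, between AD59 and AD36.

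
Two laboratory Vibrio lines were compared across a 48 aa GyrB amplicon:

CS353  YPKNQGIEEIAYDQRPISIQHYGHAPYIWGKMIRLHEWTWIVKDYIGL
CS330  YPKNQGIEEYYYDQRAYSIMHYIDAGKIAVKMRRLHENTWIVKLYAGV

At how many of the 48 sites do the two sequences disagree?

Mismatches occur at site 10 (I→Y), site 11 (A→Y), site 16 (P→A), site 17 (I→Y), site 20 (Q→M), site 23 (G→I), site 24 (H→D), site 26 (P→G), site 27 (Y→K), site 29 (W→A), site 30 (G→V), site 33 (I→R), site 38 (W→N), site 44 (D→L), site 46 (I→A), site 48 (L→V).
That gives 16 mismatches out of 48 aligned sites, so the Hamming distance is 16.

16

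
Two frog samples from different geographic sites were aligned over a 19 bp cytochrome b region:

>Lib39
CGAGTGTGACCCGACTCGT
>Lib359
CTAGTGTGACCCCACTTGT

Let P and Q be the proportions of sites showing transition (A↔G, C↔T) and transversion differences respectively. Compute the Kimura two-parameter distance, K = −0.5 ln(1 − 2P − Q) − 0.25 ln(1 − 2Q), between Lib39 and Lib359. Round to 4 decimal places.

0.1773

Differing sites — 2:G/T (Tv); 13:G/C (Tv); 17:C/T (Ti).
Of the 3 differences, 1 transition and 2 transversions over 19 sites: P = 1/19 = 0.052632, Q = 2/19 = 0.105263.
d = −0.5·ln(0.789473) − 0.25·ln(0.789474) = −0.5·(-0.236390) − 0.25·(-0.236388) = 0.1773.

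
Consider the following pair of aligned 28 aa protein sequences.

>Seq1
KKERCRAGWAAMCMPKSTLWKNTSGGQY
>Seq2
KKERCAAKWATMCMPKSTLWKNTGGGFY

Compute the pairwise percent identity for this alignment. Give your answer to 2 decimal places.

82.14%

Mismatches occur at site 6 (R→A), site 8 (G→K), site 11 (A→T), site 24 (S→G), site 27 (Q→F).
23 of the 28 sites match, so the percent identity is 23/28 × 100 = 82.14%.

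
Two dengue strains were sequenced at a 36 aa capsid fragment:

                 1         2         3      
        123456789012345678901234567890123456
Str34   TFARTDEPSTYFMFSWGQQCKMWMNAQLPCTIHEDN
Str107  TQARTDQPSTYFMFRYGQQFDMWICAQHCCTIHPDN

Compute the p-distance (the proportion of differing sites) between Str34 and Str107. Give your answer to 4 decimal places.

0.3056

The sequences differ at positions 2 (F/Q), 7 (E/Q), 15 (S/R), 16 (W/Y), 20 (C/F), 21 (K/D), 24 (M/I), 25 (N/C), 28 (L/H), 29 (P/C), 34 (E/P).
There are 11 differences over 36 sites, so p = 11/36 = 0.3056.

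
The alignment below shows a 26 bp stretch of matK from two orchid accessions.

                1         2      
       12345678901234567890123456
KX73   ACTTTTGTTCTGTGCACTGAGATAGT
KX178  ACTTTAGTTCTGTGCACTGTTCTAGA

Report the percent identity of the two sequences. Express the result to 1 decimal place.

Mismatches occur at site 6 (T→A), site 20 (A→T), site 21 (G→T), site 22 (A→C), site 26 (T→A).
21 of the 26 sites match, so the percent identity is 21/26 × 100 = 80.8%.

80.8%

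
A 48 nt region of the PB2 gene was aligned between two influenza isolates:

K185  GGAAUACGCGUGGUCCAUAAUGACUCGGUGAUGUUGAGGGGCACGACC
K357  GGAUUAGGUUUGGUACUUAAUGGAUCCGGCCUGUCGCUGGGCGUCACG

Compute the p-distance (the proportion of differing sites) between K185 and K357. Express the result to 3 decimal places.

0.396

Mismatches occur at site 4 (A↔U), site 7 (C↔G), site 9 (C↔U), site 10 (G↔U), site 15 (C↔A), site 17 (A↔U), site 23 (A↔G), site 24 (C↔A), site 27 (G↔C), site 29 (U↔G), site 30 (G↔C), site 31 (A↔C), site 35 (U↔C), site 37 (A↔C), site 38 (G↔U), site 43 (A↔G), site 44 (C↔U), site 45 (G↔C), site 48 (C↔G).
There are 19 differences over 48 sites, so p = 19/48 = 0.396.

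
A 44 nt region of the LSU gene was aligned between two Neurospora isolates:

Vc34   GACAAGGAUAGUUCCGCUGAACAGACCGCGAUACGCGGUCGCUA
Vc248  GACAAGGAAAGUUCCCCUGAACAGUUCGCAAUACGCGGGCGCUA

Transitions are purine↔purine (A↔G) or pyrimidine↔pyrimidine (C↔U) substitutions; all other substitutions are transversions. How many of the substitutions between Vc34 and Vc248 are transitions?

Mismatches occur at site 9 (U↔A, transversion), site 16 (G↔C, transversion), site 25 (A↔U, transversion), site 26 (C↔U, transition), site 30 (G↔A, transition), site 39 (U↔G, transversion).
Of the 6 differences, 2 transitions and 4 transversions, so the answer is 2.

2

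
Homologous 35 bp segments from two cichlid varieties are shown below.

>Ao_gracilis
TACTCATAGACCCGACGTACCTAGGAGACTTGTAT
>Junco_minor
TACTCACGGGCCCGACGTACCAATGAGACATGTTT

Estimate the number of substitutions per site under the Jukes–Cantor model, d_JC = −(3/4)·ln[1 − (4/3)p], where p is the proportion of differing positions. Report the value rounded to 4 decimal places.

Mismatches occur at site 7 (T→C), site 8 (A→G), site 10 (A→G), site 22 (T→A), site 24 (G→T), site 30 (T→A), site 34 (A→T).
p = 7/35 = 0.200000.
d = −0.75 · ln(1 − (4/3)·0.200000) = −0.75 · ln(0.733333) = −0.75 · (-0.310155) = 0.2326.

0.2326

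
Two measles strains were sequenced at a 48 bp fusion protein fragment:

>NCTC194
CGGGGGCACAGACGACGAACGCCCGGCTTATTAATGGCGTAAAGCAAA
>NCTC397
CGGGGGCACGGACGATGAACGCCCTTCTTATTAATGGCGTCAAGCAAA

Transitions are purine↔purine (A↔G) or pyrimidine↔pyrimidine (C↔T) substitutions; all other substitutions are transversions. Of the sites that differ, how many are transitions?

Mismatches occur at site 10 (A↔G, transition), site 16 (C↔T, transition), site 25 (G↔T, transversion), site 26 (G↔T, transversion), site 41 (A↔C, transversion).
Of the 5 differences, 2 transitions and 3 transversions, so the answer is 2.

2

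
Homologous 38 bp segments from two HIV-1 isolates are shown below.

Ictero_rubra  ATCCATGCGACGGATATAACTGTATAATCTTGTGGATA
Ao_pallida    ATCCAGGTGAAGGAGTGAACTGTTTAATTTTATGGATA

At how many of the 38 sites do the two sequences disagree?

9

The sequences differ at positions 6 (T/G), 8 (C/T), 11 (C/A), 15 (T/G), 16 (A/T), 17 (T/G), 24 (A/T), 29 (C/T), 32 (G/A).
That gives 9 mismatches out of 38 aligned sites, so the Hamming distance is 9.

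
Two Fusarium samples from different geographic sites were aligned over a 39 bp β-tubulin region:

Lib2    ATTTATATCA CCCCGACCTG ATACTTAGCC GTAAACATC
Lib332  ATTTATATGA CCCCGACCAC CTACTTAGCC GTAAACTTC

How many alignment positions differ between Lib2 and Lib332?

The sequences differ at positions 9 (C/G), 19 (T/A), 20 (G/C), 21 (A/C), 37 (A/T).
That gives 5 mismatches out of 39 aligned sites, so the Hamming distance is 5.

5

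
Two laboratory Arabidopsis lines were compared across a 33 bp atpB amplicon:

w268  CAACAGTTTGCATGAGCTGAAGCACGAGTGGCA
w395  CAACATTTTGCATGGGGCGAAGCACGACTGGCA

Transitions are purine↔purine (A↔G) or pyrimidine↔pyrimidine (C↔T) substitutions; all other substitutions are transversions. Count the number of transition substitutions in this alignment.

2

Mismatches occur at site 6 (G/T, transversion), site 15 (A/G, transition), site 17 (C/G, transversion), site 18 (T/C, transition), site 28 (G/C, transversion).
Of the 5 differences, 2 transitions and 3 transversions, so the answer is 2.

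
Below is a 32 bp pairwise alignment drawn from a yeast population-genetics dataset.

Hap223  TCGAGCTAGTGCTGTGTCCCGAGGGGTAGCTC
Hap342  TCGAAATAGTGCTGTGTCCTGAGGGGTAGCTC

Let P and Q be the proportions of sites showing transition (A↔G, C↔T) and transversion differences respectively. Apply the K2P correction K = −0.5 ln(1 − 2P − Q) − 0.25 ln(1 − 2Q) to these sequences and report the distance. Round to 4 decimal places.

Differing sites — 5:G/A (Ti); 6:C/A (Tv); 20:C/T (Ti).
Of the 3 differences, 2 transitions and 1 transversion over 32 sites: P = 2/32 = 0.062500, Q = 1/32 = 0.031250.
d = −0.5·ln(0.843750) − 0.25·ln(0.937500) = −0.5·(-0.169899) − 0.25·(-0.064539) = 0.1011.

0.1011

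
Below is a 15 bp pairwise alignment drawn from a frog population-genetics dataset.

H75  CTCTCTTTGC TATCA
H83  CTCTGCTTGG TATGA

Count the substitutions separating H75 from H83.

Differing sites — 5:C/G; 6:T/C; 10:C/G; 14:C/G.
That gives 4 mismatches out of 15 aligned sites, so the Hamming distance is 4.

4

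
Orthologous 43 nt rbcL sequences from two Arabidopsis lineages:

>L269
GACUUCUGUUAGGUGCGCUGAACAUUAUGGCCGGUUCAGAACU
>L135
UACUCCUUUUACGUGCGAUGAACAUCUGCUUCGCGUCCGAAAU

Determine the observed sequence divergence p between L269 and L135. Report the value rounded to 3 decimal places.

Mismatches occur at site 1 (G↔U), site 5 (U↔C), site 8 (G↔U), site 12 (G↔C), site 18 (C↔A), site 26 (U↔C), site 27 (A↔U), site 28 (U↔G), site 29 (G↔C), site 30 (G↔U), site 31 (C↔U), site 34 (G↔C), site 35 (U↔G), site 38 (A↔C), site 42 (C↔A).
There are 15 differences over 43 sites, so p = 15/43 = 0.349.

0.349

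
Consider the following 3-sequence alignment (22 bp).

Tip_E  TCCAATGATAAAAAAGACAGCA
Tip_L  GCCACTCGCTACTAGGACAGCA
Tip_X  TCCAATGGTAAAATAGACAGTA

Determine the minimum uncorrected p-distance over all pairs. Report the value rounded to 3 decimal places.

Pairwise Hamming distances:
  Tip_E vs Tip_L: 9
  Tip_E vs Tip_X: 3
  Tip_L vs Tip_X: 10
The smallest is 3 mismatches, between Tip_E and Tip_X; p = 3/22 = 0.136.

0.136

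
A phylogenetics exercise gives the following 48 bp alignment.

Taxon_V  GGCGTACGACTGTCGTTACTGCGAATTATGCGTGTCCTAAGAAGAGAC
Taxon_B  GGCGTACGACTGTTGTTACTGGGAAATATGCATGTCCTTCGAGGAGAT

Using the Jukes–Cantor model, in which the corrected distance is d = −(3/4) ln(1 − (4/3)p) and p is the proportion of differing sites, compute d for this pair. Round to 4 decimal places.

Differing sites — 14:C/T; 22:C/G; 26:T/A; 32:G/A; 39:A/T; 40:A/C; 43:A/G; 48:C/T.
p = 8/48 = 0.166667.
d = −0.75 · ln(1 − (4/3)·0.166667) = −0.75 · ln(0.777777) = −0.75 · (-0.251315) = 0.1885.

0.1885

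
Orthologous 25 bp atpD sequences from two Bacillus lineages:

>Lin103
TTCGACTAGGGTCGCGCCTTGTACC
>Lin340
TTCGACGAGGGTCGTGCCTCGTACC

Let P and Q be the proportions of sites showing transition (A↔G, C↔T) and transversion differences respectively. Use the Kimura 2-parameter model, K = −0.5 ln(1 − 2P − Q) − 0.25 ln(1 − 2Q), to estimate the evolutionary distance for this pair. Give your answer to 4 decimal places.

Differing sites — 7:T/G (Tv); 15:C/T (Ti); 20:T/C (Ti).
Of the 3 differences, 2 transitions and 1 transversion over 25 sites: P = 2/25 = 0.080000, Q = 1/25 = 0.040000.
d = −0.5·ln(0.800000) − 0.25·ln(0.920000) = −0.5·(-0.223144) − 0.25·(-0.083382) = 0.1324.

0.1324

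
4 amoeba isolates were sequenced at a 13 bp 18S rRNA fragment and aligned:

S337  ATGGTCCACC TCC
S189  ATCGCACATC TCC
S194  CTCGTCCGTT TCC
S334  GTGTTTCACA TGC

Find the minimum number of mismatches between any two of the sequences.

Pairwise Hamming distances:
  S337 vs S189: 4
  S337 vs S194: 5
  S337 vs S334: 5
  S189 vs S194: 5
  S189 vs S334: 8
  S194 vs S334: 8
The smallest is 4, between S337 and S189.

4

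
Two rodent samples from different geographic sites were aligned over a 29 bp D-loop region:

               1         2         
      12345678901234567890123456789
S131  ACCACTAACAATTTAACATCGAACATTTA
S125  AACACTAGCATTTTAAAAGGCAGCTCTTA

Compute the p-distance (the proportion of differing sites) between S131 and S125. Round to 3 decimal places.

0.345

Mismatches occur at site 2 (C/A), site 8 (A/G), site 11 (A/T), site 17 (C/A), site 19 (T/G), site 20 (C/G), site 21 (G/C), site 23 (A/G), site 25 (A/T), site 26 (T/C).
There are 10 differences over 29 sites, so p = 10/29 = 0.345.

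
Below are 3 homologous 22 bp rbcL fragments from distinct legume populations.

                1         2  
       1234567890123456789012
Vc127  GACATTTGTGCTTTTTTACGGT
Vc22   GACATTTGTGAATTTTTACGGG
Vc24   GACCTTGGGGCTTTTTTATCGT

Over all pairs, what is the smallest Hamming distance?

Pairwise Hamming distances:
  Vc127 vs Vc22: 3
  Vc127 vs Vc24: 5
  Vc22 vs Vc24: 8
The smallest is 3, between Vc127 and Vc22.

3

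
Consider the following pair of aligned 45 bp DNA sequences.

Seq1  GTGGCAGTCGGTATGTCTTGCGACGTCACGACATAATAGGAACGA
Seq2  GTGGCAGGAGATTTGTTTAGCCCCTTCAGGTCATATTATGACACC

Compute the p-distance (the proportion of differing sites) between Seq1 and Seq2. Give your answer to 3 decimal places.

Differing sites — 8:T/G; 9:C/A; 11:G/A; 13:A/T; 17:C/T; 19:T/A; 22:G/C; 23:A/C; 25:G/T; 29:C/G; 31:A/T; 36:A/T; 39:G/T; 42:A/C; 43:C/A; 44:G/C; 45:A/C.
There are 17 differences over 45 sites, so p = 17/45 = 0.378.

0.378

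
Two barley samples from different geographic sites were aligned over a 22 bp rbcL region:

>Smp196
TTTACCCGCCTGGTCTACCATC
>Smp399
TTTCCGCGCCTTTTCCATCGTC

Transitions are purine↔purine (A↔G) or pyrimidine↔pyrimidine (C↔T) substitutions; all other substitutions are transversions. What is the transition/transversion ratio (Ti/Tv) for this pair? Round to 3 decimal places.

0.750

Mismatches occur at site 4 (A→C, transversion), site 6 (C→G, transversion), site 12 (G→T, transversion), site 13 (G→T, transversion), site 16 (T→C, transition), site 18 (C→T, transition), site 20 (A→G, transition).
Of the 7 differences, 3 transitions and 4 transversions, so Ti/Tv = 3/4 = 0.750.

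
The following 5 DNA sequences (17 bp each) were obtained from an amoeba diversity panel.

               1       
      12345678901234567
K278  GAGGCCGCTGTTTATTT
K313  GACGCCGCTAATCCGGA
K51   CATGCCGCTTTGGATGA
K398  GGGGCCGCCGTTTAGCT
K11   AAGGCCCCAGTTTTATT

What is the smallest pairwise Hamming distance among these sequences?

4

Pairwise Hamming distances:
  K278 vs K313: 8
  K278 vs K51: 7
  K278 vs K398: 4
  K278 vs K11: 5
  K313 vs K51: 8
  K313 vs K398: 9
  K313 vs K11: 11
  K51 vs K398: 10
  K51 vs K11: 11
  K398 vs K11: 7
The smallest is 4, between K278 and K398.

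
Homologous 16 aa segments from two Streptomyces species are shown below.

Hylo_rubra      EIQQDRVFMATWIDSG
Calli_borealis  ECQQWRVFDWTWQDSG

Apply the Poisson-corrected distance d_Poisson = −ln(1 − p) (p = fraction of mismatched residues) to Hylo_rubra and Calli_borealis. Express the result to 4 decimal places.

Mismatches occur at site 2 (I↔C), site 5 (D↔W), site 9 (M↔D), site 10 (A↔W), site 13 (I↔Q).
p = 5/16 = 0.312500.
d = −ln(1 − 0.312500) = −ln(0.687500) = 0.3747.

0.3747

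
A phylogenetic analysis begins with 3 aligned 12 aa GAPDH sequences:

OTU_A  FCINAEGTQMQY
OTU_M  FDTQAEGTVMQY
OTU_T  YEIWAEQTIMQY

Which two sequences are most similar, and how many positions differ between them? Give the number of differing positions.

4

Pairwise Hamming distances:
  OTU_A vs OTU_M: 4
  OTU_A vs OTU_T: 5
  OTU_M vs OTU_T: 6
The smallest is 4, between OTU_A and OTU_M.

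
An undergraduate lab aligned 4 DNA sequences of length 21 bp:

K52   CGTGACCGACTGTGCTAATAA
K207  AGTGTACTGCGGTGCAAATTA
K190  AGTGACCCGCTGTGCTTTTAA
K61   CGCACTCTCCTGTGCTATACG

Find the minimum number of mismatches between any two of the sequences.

Pairwise Hamming distances:
  K52 vs K207: 8
  K52 vs K190: 5
  K52 vs K61: 10
  K207 vs K190: 8
  K207 vs K61: 12
  K190 vs K61: 11
The smallest is 5, between K52 and K190.

5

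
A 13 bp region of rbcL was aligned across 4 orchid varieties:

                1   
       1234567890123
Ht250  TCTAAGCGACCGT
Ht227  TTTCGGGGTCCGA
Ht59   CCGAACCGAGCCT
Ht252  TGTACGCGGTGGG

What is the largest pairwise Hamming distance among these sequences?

Pairwise Hamming distances:
  Ht250 vs Ht227: 6
  Ht250 vs Ht59: 5
  Ht250 vs Ht252: 6
  Ht227 vs Ht59: 11
  Ht227 vs Ht252: 8
  Ht59 vs Ht252: 10
The largest is 11, between Ht227 and Ht59.

11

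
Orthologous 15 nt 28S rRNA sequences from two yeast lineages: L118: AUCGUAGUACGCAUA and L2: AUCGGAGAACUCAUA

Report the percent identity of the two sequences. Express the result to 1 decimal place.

Differing sites — 5:U/G; 8:U/A; 11:G/U.
12 of the 15 sites match, so the percent identity is 12/15 × 100 = 80.0%.

80.0%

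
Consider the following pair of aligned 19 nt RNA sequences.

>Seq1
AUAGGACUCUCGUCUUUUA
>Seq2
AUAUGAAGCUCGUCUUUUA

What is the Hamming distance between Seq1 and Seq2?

3

Mismatches occur at site 4 (G/U), site 7 (C/A), site 8 (U/G).
That gives 3 mismatches out of 19 aligned sites, so the Hamming distance is 3.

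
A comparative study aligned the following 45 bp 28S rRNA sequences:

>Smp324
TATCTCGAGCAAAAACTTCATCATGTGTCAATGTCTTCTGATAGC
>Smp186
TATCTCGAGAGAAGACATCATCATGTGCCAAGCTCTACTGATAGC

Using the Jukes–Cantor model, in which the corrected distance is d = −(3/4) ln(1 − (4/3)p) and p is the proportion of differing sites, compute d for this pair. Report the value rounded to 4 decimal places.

0.2029

The sequences differ at positions 10 (C/A), 11 (A/G), 14 (A/G), 17 (T/A), 28 (T/C), 32 (T/G), 33 (G/C), 37 (T/A).
p = 8/45 = 0.177778.
d = −0.75 · ln(1 − (4/3)·0.177778) = −0.75 · ln(0.762963) = −0.75 · (-0.270546) = 0.2029.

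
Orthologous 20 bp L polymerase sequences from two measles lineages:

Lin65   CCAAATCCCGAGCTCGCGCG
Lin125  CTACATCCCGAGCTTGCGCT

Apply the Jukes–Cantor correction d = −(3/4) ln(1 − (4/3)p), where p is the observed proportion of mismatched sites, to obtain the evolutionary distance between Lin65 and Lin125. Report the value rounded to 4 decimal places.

0.2326

Differing sites — 2:C/T; 4:A/C; 15:C/T; 20:G/T.
p = 4/20 = 0.200000.
d = −0.75 · ln(1 − (4/3)·0.200000) = −0.75 · ln(0.733333) = −0.75 · (-0.310155) = 0.2326.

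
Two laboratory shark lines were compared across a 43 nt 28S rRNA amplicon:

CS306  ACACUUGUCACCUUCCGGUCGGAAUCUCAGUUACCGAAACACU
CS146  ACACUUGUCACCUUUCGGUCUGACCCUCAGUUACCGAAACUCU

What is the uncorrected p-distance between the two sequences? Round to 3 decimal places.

Mismatches occur at site 15 (C↔U), site 21 (G↔U), site 24 (A↔C), site 25 (U↔C), site 41 (A↔U).
There are 5 differences over 43 sites, so p = 5/43 = 0.116.

0.116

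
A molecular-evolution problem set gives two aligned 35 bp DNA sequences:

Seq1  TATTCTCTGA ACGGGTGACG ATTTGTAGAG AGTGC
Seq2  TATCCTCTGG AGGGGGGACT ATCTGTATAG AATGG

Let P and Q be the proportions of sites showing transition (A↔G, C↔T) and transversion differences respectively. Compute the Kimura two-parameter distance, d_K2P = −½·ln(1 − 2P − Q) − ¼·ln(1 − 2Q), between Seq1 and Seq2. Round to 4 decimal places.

Differing sites — 4:T/C (Ti); 10:A/G (Ti); 12:C/G (Tv); 16:T/G (Tv); 20:G/T (Tv); 23:T/C (Ti); 28:G/T (Tv); 32:G/A (Ti); 35:C/G (Tv).
Of the 9 differences, 4 transitions and 5 transversions over 35 sites: P = 4/35 = 0.114286, Q = 5/35 = 0.142857.
d = −0.5·ln(0.628571) − 0.25·ln(0.714286) = −0.5·(-0.464306) − 0.25·(-0.336472) = 0.3163.

0.3163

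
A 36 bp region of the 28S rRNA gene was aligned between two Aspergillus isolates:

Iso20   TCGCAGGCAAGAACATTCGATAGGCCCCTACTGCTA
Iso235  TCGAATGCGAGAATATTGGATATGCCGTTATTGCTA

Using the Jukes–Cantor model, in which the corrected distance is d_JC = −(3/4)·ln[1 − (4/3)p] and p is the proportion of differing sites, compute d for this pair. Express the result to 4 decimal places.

0.3041

Differing sites — 4:C/A; 6:G/T; 9:A/G; 14:C/T; 18:C/G; 23:G/T; 27:C/G; 28:C/T; 31:C/T.
p = 9/36 = 0.250000.
d = −0.75 · ln(1 − (4/3)·0.250000) = −0.75 · ln(0.666667) = −0.75 · (-0.405465) = 0.3041.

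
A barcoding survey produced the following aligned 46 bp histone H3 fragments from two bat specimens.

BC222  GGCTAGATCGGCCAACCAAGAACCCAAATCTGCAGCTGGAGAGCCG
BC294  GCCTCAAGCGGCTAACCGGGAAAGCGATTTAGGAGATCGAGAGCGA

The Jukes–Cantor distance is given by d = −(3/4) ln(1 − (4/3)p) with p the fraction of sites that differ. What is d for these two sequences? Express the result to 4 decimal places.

The sequences differ at positions 2 (G/C), 5 (A/C), 6 (G/A), 8 (T/G), 13 (C/T), 18 (A/G), 19 (A/G), 23 (C/A), 24 (C/G), 26 (A/G), 28 (A/T), 30 (C/T), 31 (T/A), 33 (C/G), 36 (C/A), 38 (G/C), 45 (C/G), 46 (G/A).
p = 18/46 = 0.391304.
d = −0.75 · ln(1 − (4/3)·0.391304) = −0.75 · ln(0.478261) = −0.75 · (-0.737599) = 0.5532.

0.5532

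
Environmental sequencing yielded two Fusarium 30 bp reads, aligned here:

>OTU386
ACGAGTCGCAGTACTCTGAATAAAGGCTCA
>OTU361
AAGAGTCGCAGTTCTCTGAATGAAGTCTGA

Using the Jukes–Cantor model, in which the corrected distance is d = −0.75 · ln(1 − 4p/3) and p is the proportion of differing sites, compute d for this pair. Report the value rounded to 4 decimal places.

The sequences differ at positions 2 (C/A), 13 (A/T), 22 (A/G), 26 (G/T), 29 (C/G).
p = 5/30 = 0.166667.
d = −0.75 · ln(1 − (4/3)·0.166667) = −0.75 · ln(0.777777) = −0.75 · (-0.251315) = 0.1885.

0.1885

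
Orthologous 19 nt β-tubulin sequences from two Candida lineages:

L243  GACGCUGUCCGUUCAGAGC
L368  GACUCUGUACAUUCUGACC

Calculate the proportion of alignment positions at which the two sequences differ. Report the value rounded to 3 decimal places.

0.263

Mismatches occur at site 4 (G→U), site 9 (C→A), site 11 (G→A), site 15 (A→U), site 18 (G→C).
There are 5 differences over 19 sites, so p = 5/19 = 0.263.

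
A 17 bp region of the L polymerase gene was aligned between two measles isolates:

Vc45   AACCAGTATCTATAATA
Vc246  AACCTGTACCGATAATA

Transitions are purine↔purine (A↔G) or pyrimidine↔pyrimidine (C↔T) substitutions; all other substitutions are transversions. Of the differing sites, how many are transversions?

2

The sequences differ at positions 5 (A/T, transversion), 9 (T/C, transition), 11 (T/G, transversion).
Of the 3 differences, 1 transition and 2 transversions, so the answer is 2.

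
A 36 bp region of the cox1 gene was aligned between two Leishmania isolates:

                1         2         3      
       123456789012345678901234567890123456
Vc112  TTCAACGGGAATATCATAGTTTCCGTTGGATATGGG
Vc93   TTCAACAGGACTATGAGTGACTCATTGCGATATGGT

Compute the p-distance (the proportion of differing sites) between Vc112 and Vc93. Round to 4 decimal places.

Mismatches occur at site 7 (G↔A), site 11 (A↔C), site 15 (C↔G), site 17 (T↔G), site 18 (A↔T), site 20 (T↔A), site 21 (T↔C), site 24 (C↔A), site 25 (G↔T), site 27 (T↔G), site 28 (G↔C), site 36 (G↔T).
There are 12 differences over 36 sites, so p = 12/36 = 0.3333.

0.3333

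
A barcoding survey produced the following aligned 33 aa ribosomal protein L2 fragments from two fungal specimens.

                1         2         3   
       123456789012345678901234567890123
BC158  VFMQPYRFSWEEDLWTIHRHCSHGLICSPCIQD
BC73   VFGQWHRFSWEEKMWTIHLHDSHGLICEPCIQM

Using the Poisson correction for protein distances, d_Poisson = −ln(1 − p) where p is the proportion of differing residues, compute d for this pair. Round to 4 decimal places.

0.3185

The sequences differ at positions 3 (M/G), 5 (P/W), 6 (Y/H), 13 (D/K), 14 (L/M), 19 (R/L), 21 (C/D), 28 (S/E), 33 (D/M).
p = 9/33 = 0.272727.
d = −ln(1 − 0.272727) = −ln(0.727273) = 0.3185.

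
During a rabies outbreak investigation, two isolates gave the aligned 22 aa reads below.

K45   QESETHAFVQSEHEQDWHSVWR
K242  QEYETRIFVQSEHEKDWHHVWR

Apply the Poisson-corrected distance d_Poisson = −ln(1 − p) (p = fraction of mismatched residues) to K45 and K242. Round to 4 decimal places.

0.2578

Differing sites — 3:S/Y; 6:H/R; 7:A/I; 15:Q/K; 19:S/H.
p = 5/22 = 0.227273.
d = −ln(1 − 0.227273) = −ln(0.772727) = 0.2578.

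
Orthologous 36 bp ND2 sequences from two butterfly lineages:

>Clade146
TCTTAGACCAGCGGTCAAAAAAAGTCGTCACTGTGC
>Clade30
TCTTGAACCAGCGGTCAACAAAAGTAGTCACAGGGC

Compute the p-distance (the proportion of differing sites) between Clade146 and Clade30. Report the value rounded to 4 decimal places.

0.1667

Differing sites — 5:A/G; 6:G/A; 19:A/C; 26:C/A; 32:T/A; 34:T/G.
There are 6 differences over 36 sites, so p = 6/36 = 0.1667.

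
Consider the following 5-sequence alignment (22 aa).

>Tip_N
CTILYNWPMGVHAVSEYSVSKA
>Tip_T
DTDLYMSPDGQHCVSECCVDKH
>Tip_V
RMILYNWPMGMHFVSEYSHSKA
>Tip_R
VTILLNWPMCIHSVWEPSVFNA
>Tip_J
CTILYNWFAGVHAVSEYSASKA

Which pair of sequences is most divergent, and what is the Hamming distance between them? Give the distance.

Pairwise Hamming distances:
  Tip_N vs Tip_T: 11
  Tip_N vs Tip_V: 5
  Tip_N vs Tip_R: 9
  Tip_N vs Tip_J: 3
  Tip_T vs Tip_V: 13
  Tip_T vs Tip_R: 15
  Tip_T vs Tip_J: 13
  Tip_V vs Tip_R: 11
  Tip_V vs Tip_J: 7
  Tip_R vs Tip_J: 12
The largest is 15, between Tip_T and Tip_R.

15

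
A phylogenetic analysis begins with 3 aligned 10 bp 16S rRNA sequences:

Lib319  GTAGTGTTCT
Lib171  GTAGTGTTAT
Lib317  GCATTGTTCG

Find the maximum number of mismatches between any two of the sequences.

Pairwise Hamming distances:
  Lib319 vs Lib171: 1
  Lib319 vs Lib317: 3
  Lib171 vs Lib317: 4
The largest is 4, between Lib171 and Lib317.

4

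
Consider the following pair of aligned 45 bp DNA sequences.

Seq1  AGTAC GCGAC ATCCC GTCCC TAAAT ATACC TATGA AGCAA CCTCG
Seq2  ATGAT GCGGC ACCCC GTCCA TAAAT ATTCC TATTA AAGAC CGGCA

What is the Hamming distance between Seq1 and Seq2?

Mismatches occur at site 2 (G↔T), site 3 (T↔G), site 5 (C↔T), site 9 (A↔G), site 12 (T↔C), site 20 (C↔A), site 28 (A↔T), site 34 (G↔T), site 37 (G↔A), site 38 (C↔G), site 40 (A↔C), site 42 (C↔G), site 43 (T↔G), site 45 (G↔A).
That gives 14 mismatches out of 45 aligned sites, so the Hamming distance is 14.

14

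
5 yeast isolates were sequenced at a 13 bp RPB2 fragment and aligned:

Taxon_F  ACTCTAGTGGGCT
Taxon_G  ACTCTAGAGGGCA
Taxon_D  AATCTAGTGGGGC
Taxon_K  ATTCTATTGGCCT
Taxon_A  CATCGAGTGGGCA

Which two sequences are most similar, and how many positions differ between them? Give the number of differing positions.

Pairwise Hamming distances:
  Taxon_F vs Taxon_G: 2
  Taxon_F vs Taxon_D: 3
  Taxon_F vs Taxon_K: 3
  Taxon_F vs Taxon_A: 4
  Taxon_G vs Taxon_D: 4
  Taxon_G vs Taxon_K: 5
  Taxon_G vs Taxon_A: 4
  Taxon_D vs Taxon_K: 5
  Taxon_D vs Taxon_A: 4
  Taxon_K vs Taxon_A: 6
The smallest is 2, between Taxon_F and Taxon_G.

2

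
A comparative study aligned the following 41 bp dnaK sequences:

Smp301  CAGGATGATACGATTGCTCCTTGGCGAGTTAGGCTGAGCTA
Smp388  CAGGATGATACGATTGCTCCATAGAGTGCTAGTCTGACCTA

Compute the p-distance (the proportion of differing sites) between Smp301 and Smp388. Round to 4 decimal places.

The sequences differ at positions 21 (T/A), 23 (G/A), 25 (C/A), 27 (A/T), 29 (T/C), 33 (G/T), 38 (G/C).
There are 7 differences over 41 sites, so p = 7/41 = 0.1707.

0.1707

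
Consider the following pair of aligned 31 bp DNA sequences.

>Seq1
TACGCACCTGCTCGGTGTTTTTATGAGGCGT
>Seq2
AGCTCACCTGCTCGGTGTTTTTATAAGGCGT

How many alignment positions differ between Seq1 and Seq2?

4

Mismatches occur at site 1 (T→A), site 2 (A→G), site 4 (G→T), site 25 (G→A).
That gives 4 mismatches out of 31 aligned sites, so the Hamming distance is 4.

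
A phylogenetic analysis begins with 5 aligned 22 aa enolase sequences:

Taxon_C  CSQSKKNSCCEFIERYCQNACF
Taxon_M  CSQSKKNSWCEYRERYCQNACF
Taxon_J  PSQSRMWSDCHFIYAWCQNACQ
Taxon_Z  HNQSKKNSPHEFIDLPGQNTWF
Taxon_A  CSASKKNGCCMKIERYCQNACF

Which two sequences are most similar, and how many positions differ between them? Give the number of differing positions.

Pairwise Hamming distances:
  Taxon_C vs Taxon_M: 3
  Taxon_C vs Taxon_J: 10
  Taxon_C vs Taxon_Z: 10
  Taxon_C vs Taxon_A: 4
  Taxon_M vs Taxon_J: 12
  Taxon_M vs Taxon_Z: 12
  Taxon_M vs Taxon_A: 6
  Taxon_J vs Taxon_Z: 15
  Taxon_J vs Taxon_A: 13
  Taxon_Z vs Taxon_A: 14
The smallest is 3, between Taxon_C and Taxon_M.

3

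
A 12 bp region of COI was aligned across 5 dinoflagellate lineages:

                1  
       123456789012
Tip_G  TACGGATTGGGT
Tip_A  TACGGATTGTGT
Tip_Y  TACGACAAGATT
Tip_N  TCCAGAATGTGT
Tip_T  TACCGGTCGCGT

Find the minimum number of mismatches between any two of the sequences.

Pairwise Hamming distances:
  Tip_G vs Tip_A: 1
  Tip_G vs Tip_Y: 6
  Tip_G vs Tip_N: 4
  Tip_G vs Tip_T: 4
  Tip_A vs Tip_Y: 6
  Tip_A vs Tip_N: 3
  Tip_A vs Tip_T: 4
  Tip_Y vs Tip_N: 7
  Tip_Y vs Tip_T: 7
  Tip_N vs Tip_T: 6
The smallest is 1, between Tip_G and Tip_A.

1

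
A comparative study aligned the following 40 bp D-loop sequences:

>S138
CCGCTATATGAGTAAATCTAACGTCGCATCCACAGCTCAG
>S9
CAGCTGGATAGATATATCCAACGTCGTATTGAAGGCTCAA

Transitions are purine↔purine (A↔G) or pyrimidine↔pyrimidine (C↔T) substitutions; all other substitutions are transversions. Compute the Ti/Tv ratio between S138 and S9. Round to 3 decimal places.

1.800

The sequences differ at positions 2 (C/A, transversion), 6 (A/G, transition), 7 (T/G, transversion), 10 (G/A, transition), 11 (A/G, transition), 12 (G/A, transition), 15 (A/T, transversion), 19 (T/C, transition), 27 (C/T, transition), 30 (C/T, transition), 31 (C/G, transversion), 33 (C/A, transversion), 34 (A/G, transition), 40 (G/A, transition).
Of the 14 differences, 9 transitions and 5 transversions, so Ti/Tv = 9/5 = 1.800.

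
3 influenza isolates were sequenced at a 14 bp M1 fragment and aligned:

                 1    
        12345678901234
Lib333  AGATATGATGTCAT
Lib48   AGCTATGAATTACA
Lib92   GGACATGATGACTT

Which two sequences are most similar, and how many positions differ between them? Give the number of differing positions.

4

Pairwise Hamming distances:
  Lib333 vs Lib48: 6
  Lib333 vs Lib92: 4
  Lib48 vs Lib92: 9
The smallest is 4, between Lib333 and Lib92.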